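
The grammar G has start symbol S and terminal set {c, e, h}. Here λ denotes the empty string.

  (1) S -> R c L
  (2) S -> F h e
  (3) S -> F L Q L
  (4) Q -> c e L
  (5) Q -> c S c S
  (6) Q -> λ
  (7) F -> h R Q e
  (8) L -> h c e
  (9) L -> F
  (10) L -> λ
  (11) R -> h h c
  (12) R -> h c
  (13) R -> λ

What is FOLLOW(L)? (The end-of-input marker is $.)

FIRST(Q): from Q->c e L we get {c}; from Q->c S c S we get {c}; from Q->λ we get {λ}. So FIRST(Q) = {λ, c}.
FIRST(F): from F->h R Q e we get {h}. So FIRST(F) = {h}.
FIRST(R): from R->h h c we get {h}; from R->h c we get {h}; from R->λ we get {λ}. So FIRST(R) = {λ, h}.
FIRST(S): from S->R c L we get {c, h}; from S->F h e we get {h}; from S->F L Q L we get {h}. So FIRST(S) = {c, h}.
FIRST(L): from L->h c e we get {h}; from L->F we get {h}; from L->λ we get {λ}. So FIRST(L) = {λ, h}.
FOLLOW(S) includes $ since S is the start symbol.
FOLLOW(R): in S->R c L, R is followed by c L with FIRST {c}; in F->h R Q e, R is followed by Q e with FIRST {c, e}. Thus FOLLOW(R) = {c, e}.
FOLLOW(S): in Q->c S c S (occurrence 1), S is followed by c S with FIRST {c}; in Q->c S c S (occurrence 2), the suffix after S is empty, so FOLLOW(S) ⊇ FOLLOW(Q) = {$, c, e, h}. Thus FOLLOW(S) = {$, c, e, h}.
FOLLOW(Q): in S->F L Q L, Q is followed by L with FIRST {λ, h}; in S->F L Q L, the suffix after Q is nullable, so FOLLOW(Q) ⊇ FOLLOW(S) = {$, c, e, h}; in F->h R Q e, Q is followed by e with FIRST {e}. Thus FOLLOW(Q) = {$, c, e, h}.
FOLLOW(L): in S->R c L, the suffix after L is empty, so FOLLOW(L) ⊇ FOLLOW(S) = {$, c, e, h}; in S->F L Q L (occurrence 1), L is followed by Q L with FIRST {λ, c, h}; in S->F L Q L (occurrence 1), the suffix after L is nullable, so FOLLOW(L) ⊇ FOLLOW(S) = {$, c, e, h}; in S->F L Q L (occurrence 2), the suffix after L is empty, so FOLLOW(L) ⊇ FOLLOW(S) = {$, c, e, h}; in Q->c e L, the suffix after L is empty, so FOLLOW(L) ⊇ FOLLOW(Q) = {$, c, e, h}. Thus FOLLOW(L) = {$, c, e, h}.
FOLLOW(F): in S->F h e, F is followed by h e with FIRST {h}; in S->F L Q L, F is followed by L Q L with FIRST {λ, c, h}; in S->F L Q L, the suffix after F is nullable, so FOLLOW(F) ⊇ FOLLOW(S) = {$, c, e, h}; in L->F, the suffix after F is empty, so FOLLOW(F) ⊇ FOLLOW(L) = {$, c, e, h}. Thus FOLLOW(F) = {$, c, e, h}.

{$, c, e, h}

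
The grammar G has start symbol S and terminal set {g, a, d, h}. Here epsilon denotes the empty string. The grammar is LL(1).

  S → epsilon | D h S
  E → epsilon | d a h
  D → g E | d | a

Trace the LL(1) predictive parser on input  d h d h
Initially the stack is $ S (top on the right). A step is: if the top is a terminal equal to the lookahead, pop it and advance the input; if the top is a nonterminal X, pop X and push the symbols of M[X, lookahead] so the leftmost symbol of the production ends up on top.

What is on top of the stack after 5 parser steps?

step 1: stack=$ S  input=d h d h $  — expand S → D h S
step 2: stack=$ S h D  input=d h d h $  — expand D → d
step 3: stack=$ S h d  input=d h d h $  — match d
step 4: stack=$ S h  input=h d h $  — match h
step 5: stack=$ S  input=d h $  — expand S → D h S
Stack after step 5: $ S h D (top = D).

D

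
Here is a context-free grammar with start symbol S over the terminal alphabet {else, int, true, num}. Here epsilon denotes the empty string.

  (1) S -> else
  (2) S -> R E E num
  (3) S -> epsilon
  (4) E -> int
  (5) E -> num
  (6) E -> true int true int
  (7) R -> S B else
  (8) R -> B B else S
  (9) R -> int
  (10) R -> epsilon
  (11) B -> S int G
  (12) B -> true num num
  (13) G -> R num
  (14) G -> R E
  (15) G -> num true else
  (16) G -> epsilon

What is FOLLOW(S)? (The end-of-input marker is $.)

{$, else, int, num, true}

FIRST(E) = {int, num, true}
FIRST(S) = {epsilon, else, int, num, true}  (via R E E num)
FIRST(B) = {else, int, num, true}  (via S int G)
FIRST(R) = {epsilon, else, int, num, true}  (via S B else, B B else S)
FIRST(G) = {epsilon, else, int, num, true}  (via R num, R E)
FOLLOW(S) includes $ since S is the start symbol.
FOLLOW(R): in S->R E E num, R is followed by E E num with FIRST {int, num, true}; in G->R num, R is followed by num with FIRST {num}; in G->R E, R is followed by E with FIRST {int, num, true}. Thus FOLLOW(R) = {int, num, true}.
FOLLOW(S): in R->S B else, S is followed by B else with FIRST {else, int, num, true}; in R->B B else S, the suffix after S is empty, so FOLLOW(S) ⊇ FOLLOW(R) = {int, num, true}; in B->S int G, S is followed by int G with FIRST {int}. Thus FOLLOW(S) = {$, else, int, num, true}.
FOLLOW(B): in R->S B else, B is followed by else with FIRST {else}; in R->B B else S (occurrence 1), B is followed by B else S with FIRST {else, int, num, true}; in R->B B else S (occurrence 2), B is followed by else S with FIRST {else}. Thus FOLLOW(B) = {else, int, num, true}.
FOLLOW(G): in B->S int G, the suffix after G is empty, so FOLLOW(G) ⊇ FOLLOW(B) = {else, int, num, true}. Thus FOLLOW(G) = {else, int, num, true}.
FOLLOW(E): in S->R E E num (occurrence 1), E is followed by E num with FIRST {int, num, true}; in S->R E E num (occurrence 2), E is followed by num with FIRST {num}; in G->R E, the suffix after E is empty, so FOLLOW(E) ⊇ FOLLOW(G) = {else, int, num, true}. Thus FOLLOW(E) = {else, int, num, true}.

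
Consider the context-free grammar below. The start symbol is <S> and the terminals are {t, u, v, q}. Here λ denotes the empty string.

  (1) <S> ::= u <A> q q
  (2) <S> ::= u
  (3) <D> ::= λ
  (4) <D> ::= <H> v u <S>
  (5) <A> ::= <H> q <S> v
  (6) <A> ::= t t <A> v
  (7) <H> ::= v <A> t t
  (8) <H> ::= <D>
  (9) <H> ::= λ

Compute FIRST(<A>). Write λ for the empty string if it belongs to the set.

{q, t, v}

FIRST(<S>): from <S>::=u <A> q q we get {u}; from <S>::=u we get {u}. So FIRST(<S>) = {u}.
FIRST(<D>): from <D>::=λ we get {λ}; from <D>::=<H> v u <S> we get {v}. So FIRST(<D>) = {λ, v}.
FIRST(<H>): from <H>::=v <A> t t we get {v}; from <H>::=<D> we get {λ, v}; from <H>::=λ we get {λ}. So FIRST(<H>) = {λ, v}.
FIRST(<A>): from <A>::=<H> q <S> v we get {q, v}; from <A>::=t t <A> v we get {t}. So FIRST(<A>) = {q, t, v}.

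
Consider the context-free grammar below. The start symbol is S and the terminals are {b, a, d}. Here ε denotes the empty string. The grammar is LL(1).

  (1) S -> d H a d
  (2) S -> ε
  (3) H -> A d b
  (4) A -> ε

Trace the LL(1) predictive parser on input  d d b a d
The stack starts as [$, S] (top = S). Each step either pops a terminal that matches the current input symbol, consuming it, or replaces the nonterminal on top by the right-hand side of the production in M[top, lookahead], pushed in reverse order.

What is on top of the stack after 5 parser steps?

b

     Stack        Input        Action
  1  $ S          d d b a d $  expand S -> d H a d
  2  $ d a H d    d d b a d $  match d
  3  $ d a H      d b a d $    expand H -> A d b
  4  $ d a b d A  d b a d $    expand A -> ε
  5  $ d a b d    d b a d $    match d
Stack after step 5: $ d a b (top = b).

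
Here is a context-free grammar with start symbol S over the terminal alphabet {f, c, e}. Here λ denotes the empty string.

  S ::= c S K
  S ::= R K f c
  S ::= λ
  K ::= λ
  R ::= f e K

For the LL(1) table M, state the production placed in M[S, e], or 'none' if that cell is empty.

FIRST(K) = {λ}
FIRST(R) = {f}
FIRST(S) = {λ, c, f}  (via R K f c)
FOLLOW(S) includes $ since S is the start symbol.
FOLLOW(S): in S::=c S K, S is followed by K with FIRST {λ}; in S::=c S K, the suffix after S is nullable (adds nothing new). Thus FOLLOW(S) = {$}.
For S ::= c S K: FIRST(c S K) = {c}, so it goes in M[S, t] for t ∈ {c}.
For S ::= R K f c: FIRST(R K f c) = {f}, so it goes in M[S, t] for t ∈ {f}.
For S ::= λ: FIRST(λ) = {λ}, so it goes in M[S, t] for t ∈ {}; since λ ∈ FIRST, also for every t ∈ FOLLOW(S) = {$}.
None of these place a production in M[S, e].

none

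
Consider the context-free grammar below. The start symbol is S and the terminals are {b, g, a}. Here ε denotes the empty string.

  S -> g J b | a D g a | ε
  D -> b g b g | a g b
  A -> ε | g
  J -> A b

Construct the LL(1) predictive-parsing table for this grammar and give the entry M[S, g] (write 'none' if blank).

S -> g J b

FIRST(S) = {ε, a, g}
FIRST(D) = {a, b}
FIRST(A) = {ε, g}
FIRST(J) = {b, g}  (via A b)
FOLLOW(S) includes $ since S is the start symbol.
FOLLOW(S): S appears on no right-hand side. Thus FOLLOW(S) = {$}.
For S -> g J b: FIRST(g J b) = {g}, so it goes in M[S, t] for t ∈ {g}.
For S -> a D g a: FIRST(a D g a) = {a}, so it goes in M[S, t] for t ∈ {a}.
For S -> ε: FIRST(ε) = {ε}, so it goes in M[S, t] for t ∈ {}; since ε ∈ FIRST, also for every t ∈ FOLLOW(S) = {$}.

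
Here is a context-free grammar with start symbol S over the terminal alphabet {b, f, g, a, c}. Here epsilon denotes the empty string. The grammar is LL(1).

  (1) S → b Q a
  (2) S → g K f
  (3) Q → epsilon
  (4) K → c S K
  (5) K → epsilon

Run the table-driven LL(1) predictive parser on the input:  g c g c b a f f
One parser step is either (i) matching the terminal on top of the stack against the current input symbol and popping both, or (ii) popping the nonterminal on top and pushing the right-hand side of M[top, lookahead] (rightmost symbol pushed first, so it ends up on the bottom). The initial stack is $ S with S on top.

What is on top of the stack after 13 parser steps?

      Stack            Input              Action
   1  $ S              g c g c b a f f $  expand S → g K f
   2  $ f K g          g c g c b a f f $  match g
   3  $ f K            c g c b a f f $    expand K → c S K
   4  $ f K S c        c g c b a f f $    match c
   5  $ f K S          g c b a f f $      expand S → g K f
   6  $ f K f K g      g c b a f f $      match g
   7  $ f K f K        c b a f f $        expand K → c S K
   8  $ f K f K S c    c b a f f $        match c
   9  $ f K f K S      b a f f $          expand S → b Q a
  10  $ f K f K a Q b  b a f f $          match b
  11  $ f K f K a Q    a f f $            expand Q → epsilon
  12  $ f K f K a      a f f $            match a
  13  $ f K f K        f f $              expand K → epsilon
Stack after step 13: $ f K f (top = f).

f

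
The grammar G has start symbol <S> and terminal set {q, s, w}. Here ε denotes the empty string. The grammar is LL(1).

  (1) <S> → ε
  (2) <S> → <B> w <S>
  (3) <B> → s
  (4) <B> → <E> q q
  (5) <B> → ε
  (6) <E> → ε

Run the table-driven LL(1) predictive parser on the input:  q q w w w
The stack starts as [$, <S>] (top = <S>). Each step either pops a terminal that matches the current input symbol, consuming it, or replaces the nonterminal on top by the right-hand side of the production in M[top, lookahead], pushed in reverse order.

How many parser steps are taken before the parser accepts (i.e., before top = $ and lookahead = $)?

step 1: stack=$ <S>  input=q q w w w $  — expand <S> → <B> w <S>
step 2: stack=$ <S> w <B>  input=q q w w w $  — expand <B> → <E> q q
step 3: stack=$ <S> w q q <E>  input=q q w w w $  — expand <E> → ε
step 4: stack=$ <S> w q q  input=q q w w w $  — match q
step 5: stack=$ <S> w q  input=q w w w $  — match q
step 6: stack=$ <S> w  input=w w w $  — match w
step 7: stack=$ <S>  input=w w $  — expand <S> → <B> w <S>
step 8: stack=$ <S> w <B>  input=w w $  — expand <B> → ε
step 9: stack=$ <S> w  input=w w $  — match w
step 10: stack=$ <S>  input=w $  — expand <S> → <B> w <S>
step 11: stack=$ <S> w <B>  input=w $  — expand <B> → ε
step 12: stack=$ <S> w  input=w $  — match w
step 13: stack=$ <S>  input=$  — expand <S> → ε
Accept reached after 13 steps.

13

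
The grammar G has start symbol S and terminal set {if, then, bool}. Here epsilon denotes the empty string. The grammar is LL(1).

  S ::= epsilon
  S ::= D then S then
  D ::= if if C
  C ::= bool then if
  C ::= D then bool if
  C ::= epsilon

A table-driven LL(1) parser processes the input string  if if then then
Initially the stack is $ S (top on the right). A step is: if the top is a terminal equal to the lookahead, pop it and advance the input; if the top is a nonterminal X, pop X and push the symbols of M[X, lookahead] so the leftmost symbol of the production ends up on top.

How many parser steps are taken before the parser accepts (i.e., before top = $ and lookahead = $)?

     Stack                  Input              Action
  1  $ S                    if if then then $  expand S ::= D then S then
  2  $ then S then D        if if then then $  expand D ::= if if C
  3  $ then S then C if if  if if then then $  match if
  4  $ then S then C if     if then then $     match if
  5  $ then S then C        then then $        expand C ::= epsilon
  6  $ then S then          then then $        match then
  7  $ then S               then $             expand S ::= epsilon
  8  $ then                 then $             match then
Accept reached after 8 steps.

8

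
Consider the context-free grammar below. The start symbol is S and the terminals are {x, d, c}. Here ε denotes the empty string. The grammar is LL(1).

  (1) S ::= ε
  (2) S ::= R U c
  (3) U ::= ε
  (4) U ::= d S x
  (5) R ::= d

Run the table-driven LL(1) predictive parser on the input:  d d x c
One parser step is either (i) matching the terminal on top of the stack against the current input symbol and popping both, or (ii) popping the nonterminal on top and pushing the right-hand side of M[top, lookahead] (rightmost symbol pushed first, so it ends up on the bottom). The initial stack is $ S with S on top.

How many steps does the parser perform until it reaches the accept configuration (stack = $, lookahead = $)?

step 1: stack=$ S  input=d d x c $  — expand S ::= R U c
step 2: stack=$ c U R  input=d d x c $  — expand R ::= d
step 3: stack=$ c U d  input=d d x c $  — match d
step 4: stack=$ c U  input=d x c $  — expand U ::= d S x
step 5: stack=$ c x S d  input=d x c $  — match d
step 6: stack=$ c x S  input=x c $  — expand S ::= ε
step 7: stack=$ c x  input=x c $  — match x
step 8: stack=$ c  input=c $  — match c
Accept reached after 8 steps.

8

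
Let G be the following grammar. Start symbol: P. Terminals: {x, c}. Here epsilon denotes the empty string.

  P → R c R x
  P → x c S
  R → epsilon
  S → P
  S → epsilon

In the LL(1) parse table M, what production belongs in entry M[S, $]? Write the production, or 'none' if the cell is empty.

S → epsilon

FIRST(R) = {epsilon}
FIRST(P) = {c, x}  (via R c R x)
FIRST(S) = {epsilon, c, x}  (via P)
FOLLOW(P) includes $ since P is the start symbol.
FOLLOW(P): in S→P, the suffix after P is empty, so FOLLOW(P) ⊇ FOLLOW(S) = {$}. Thus FOLLOW(P) = {$}.
FOLLOW(S): in P→x c S, the suffix after S is empty, so FOLLOW(S) ⊇ FOLLOW(P) = {$}. Thus FOLLOW(S) = {$}.
For S → P: FIRST(P) = {c, x}, so it goes in M[S, t] for t ∈ {c, x}.
For S → epsilon: FIRST(epsilon) = {epsilon}, so it goes in M[S, t] for t ∈ {}; since epsilon ∈ FIRST, also for every t ∈ FOLLOW(S) = {$}.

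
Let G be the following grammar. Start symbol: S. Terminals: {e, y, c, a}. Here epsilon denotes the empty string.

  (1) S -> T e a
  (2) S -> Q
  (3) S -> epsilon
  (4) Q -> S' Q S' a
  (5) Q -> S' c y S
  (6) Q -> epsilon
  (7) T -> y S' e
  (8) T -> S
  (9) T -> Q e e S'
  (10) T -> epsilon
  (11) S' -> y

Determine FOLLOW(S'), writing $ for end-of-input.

{a, c, e, y}

FIRST(S') = {y}
FIRST(Q) = {epsilon, y}  (via S' Q S' a, S' c y S)
FIRST(S) = {epsilon, e, y}  (via T e a, Q)
FIRST(T) = {epsilon, e, y}  (via S, Q e e S')
FOLLOW(S) includes $ since S is the start symbol.
FOLLOW(T): in S->T e a, T is followed by e a with FIRST {e}. Thus FOLLOW(T) = {e}.
FOLLOW(S'): in Q->S' Q S' a (occurrence 1), S' is followed by Q S' a with FIRST {y}; in Q->S' Q S' a (occurrence 2), S' is followed by a with FIRST {a}; in Q->S' c y S, S' is followed by c y S with FIRST {c}; in T->y S' e, S' is followed by e with FIRST {e}; in T->Q e e S', the suffix after S' is empty, so FOLLOW(S') ⊇ FOLLOW(T) = {e}. Thus FOLLOW(S') = {a, c, e, y}.
FOLLOW(S): in Q->S' c y S, the suffix after S is empty, so FOLLOW(S) ⊇ FOLLOW(Q) = {$, e, y}; in T->S, the suffix after S is empty, so FOLLOW(S) ⊇ FOLLOW(T) = {e}. Thus FOLLOW(S) = {$, e, y}.
FOLLOW(Q): in S->Q, the suffix after Q is empty, so FOLLOW(Q) ⊇ FOLLOW(S) = {$, e, y}; in Q->S' Q S' a, Q is followed by S' a with FIRST {y}; in T->Q e e S', Q is followed by e e S' with FIRST {e}. Thus FOLLOW(Q) = {$, e, y}.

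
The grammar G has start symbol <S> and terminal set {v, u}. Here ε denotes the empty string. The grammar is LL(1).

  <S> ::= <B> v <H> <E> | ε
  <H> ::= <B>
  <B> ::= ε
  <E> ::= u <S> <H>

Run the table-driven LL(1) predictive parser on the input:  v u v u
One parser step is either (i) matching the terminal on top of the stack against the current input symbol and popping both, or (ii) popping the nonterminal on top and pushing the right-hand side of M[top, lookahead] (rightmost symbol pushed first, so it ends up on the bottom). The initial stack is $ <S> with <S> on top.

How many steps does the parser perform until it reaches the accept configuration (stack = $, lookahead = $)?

19

step 1: stack=$ <S>  input=v u v u $  — expand <S> ::= <B> v <H> <E>
step 2: stack=$ <E> <H> v <B>  input=v u v u $  — expand <B> ::= ε
step 3: stack=$ <E> <H> v  input=v u v u $  — match v
step 4: stack=$ <E> <H>  input=u v u $  — expand <H> ::= <B>
step 5: stack=$ <E> <B>  input=u v u $  — expand <B> ::= ε
step 6: stack=$ <E>  input=u v u $  — expand <E> ::= u <S> <H>
step 7: stack=$ <H> <S> u  input=u v u $  — match u
step 8: stack=$ <H> <S>  input=v u $  — expand <S> ::= <B> v <H> <E>
step 9: stack=$ <H> <E> <H> v <B>  input=v u $  — expand <B> ::= ε
step 10: stack=$ <H> <E> <H> v  input=v u $  — match v
step 11: stack=$ <H> <E> <H>  input=u $  — expand <H> ::= <B>
step 12: stack=$ <H> <E> <B>  input=u $  — expand <B> ::= ε
step 13: stack=$ <H> <E>  input=u $  — expand <E> ::= u <S> <H>
step 14: stack=$ <H> <H> <S> u  input=u $  — match u
step 15: stack=$ <H> <H> <S>  input=$  — expand <S> ::= ε
step 16: stack=$ <H> <H>  input=$  — expand <H> ::= <B>
step 17: stack=$ <H> <B>  input=$  — expand <B> ::= ε
step 18: stack=$ <H>  input=$  — expand <H> ::= <B>
step 19: stack=$ <B>  input=$  — expand <B> ::= ε
Accept reached after 19 steps.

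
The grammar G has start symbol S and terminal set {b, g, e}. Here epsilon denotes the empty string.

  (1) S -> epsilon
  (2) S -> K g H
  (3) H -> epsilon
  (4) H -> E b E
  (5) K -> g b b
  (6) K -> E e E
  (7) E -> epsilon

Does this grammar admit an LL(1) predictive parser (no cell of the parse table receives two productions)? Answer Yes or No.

Yes

FIRST(S) = {epsilon, e, g}
FIRST(H) = {epsilon, b}
FIRST(K) = {e, g}
FIRST(E) = {epsilon}
FOLLOW(S) = {$}
FOLLOW(H) = {$}
FOLLOW(K) = {g}
FOLLOW(E) = {$, b, e, g}
Each cell of M receives at most one production.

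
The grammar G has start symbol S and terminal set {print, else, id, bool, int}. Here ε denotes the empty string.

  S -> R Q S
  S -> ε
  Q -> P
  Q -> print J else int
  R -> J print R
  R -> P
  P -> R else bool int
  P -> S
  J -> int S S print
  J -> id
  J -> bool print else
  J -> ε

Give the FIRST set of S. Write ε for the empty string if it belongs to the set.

FIRST(J): from J->int S S print we get {int}; from J->id we get {id}; from J->bool print else we get {bool}; from J->ε we get {ε}. So FIRST(J) = {ε, bool, id, int}.
FIRST(S): from S->R Q S we get {ε, bool, else, id, int, print}; from S->ε we get {ε}. So FIRST(S) = {ε, bool, else, id, int, print}.
FIRST(Q): from Q->P we get {ε, bool, else, id, int, print}; from Q->print J else int we get {print}. So FIRST(Q) = {ε, bool, else, id, int, print}.
FIRST(R): from R->J print R we get {bool, id, int, print}; from R->P we get {ε, bool, else, id, int, print}. So FIRST(R) = {ε, bool, else, id, int, print}.
FIRST(P): from P->R else bool int we get {bool, else, id, int, print}; from P->S we get {ε, bool, else, id, int, print}. So FIRST(P) = {ε, bool, else, id, int, print}.

{ε, bool, else, id, int, print}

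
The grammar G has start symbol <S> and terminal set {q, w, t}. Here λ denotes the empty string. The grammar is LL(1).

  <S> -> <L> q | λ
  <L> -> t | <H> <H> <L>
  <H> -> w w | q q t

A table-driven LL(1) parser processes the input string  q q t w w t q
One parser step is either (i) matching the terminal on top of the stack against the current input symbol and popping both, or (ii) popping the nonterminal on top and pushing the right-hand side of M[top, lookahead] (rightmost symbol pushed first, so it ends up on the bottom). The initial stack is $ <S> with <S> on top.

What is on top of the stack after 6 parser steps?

     Stack              Input            Action
  1  $ <S>              q q t w w t q $  expand <S> -> <L> q
  2  $ q <L>            q q t w w t q $  expand <L> -> <H> <H> <L>
  3  $ q <L> <H> <H>    q q t w w t q $  expand <H> -> q q t
  4  $ q <L> <H> t q q  q q t w w t q $  match q
  5  $ q <L> <H> t q    q t w w t q $    match q
  6  $ q <L> <H> t      t w w t q $      match t
Stack after step 6: $ q <L> <H> (top = <H>).

<H>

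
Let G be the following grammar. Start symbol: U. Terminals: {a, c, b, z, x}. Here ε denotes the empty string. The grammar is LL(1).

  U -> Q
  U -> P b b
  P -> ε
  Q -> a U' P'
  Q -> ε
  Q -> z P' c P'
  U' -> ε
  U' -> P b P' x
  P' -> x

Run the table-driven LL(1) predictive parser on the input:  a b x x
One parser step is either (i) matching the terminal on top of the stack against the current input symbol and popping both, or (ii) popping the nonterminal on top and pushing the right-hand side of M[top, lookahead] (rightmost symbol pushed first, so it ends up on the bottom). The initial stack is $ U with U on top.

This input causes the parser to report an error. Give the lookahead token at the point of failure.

$

step 1: stack=$ U  input=a b x x $  — expand U -> Q
step 2: stack=$ Q  input=a b x x $  — expand Q -> a U' P'
step 3: stack=$ P' U' a  input=a b x x $  — match a
step 4: stack=$ P' U'  input=b x x $  — expand U' -> P b P' x
step 5: stack=$ P' x P' b P  input=b x x $  — expand P -> ε
step 6: stack=$ P' x P' b  input=b x x $  — match b
step 7: stack=$ P' x P'  input=x x $  — expand P' -> x
step 8: stack=$ P' x x  input=x x $  — match x
step 9: stack=$ P' x  input=x $  — match x
step 10: stack=$ P'  input=$  — error: M[P', $] is empty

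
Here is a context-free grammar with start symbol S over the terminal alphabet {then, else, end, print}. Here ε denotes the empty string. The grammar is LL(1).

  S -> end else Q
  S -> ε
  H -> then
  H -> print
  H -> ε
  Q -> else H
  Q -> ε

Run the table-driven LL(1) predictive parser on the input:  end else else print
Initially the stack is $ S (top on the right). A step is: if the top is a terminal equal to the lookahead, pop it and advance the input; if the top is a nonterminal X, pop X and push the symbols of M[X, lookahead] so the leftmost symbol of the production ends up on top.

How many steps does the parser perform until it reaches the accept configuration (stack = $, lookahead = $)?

     Stack         Input                  Action
  1  $ S           end else else print $  expand S -> end else Q
  2  $ Q else end  end else else print $  match end
  3  $ Q else      else else print $      match else
  4  $ Q           else print $           expand Q -> else H
  5  $ H else      else print $           match else
  6  $ H           print $                expand H -> print
  7  $ print       print $                match print
Accept reached after 7 steps.

7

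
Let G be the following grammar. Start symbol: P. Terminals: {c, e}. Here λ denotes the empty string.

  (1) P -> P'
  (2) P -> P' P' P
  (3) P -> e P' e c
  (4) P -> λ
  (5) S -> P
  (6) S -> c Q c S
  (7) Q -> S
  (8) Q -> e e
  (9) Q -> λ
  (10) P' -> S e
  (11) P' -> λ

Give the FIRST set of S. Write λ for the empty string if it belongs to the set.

FIRST(P): from P->P' we get {λ, c, e}; from P->P' P' P we get {λ, c, e}; from P->e P' e c we get {e}; from P->λ we get {λ}. So FIRST(P) = {λ, c, e}.
FIRST(S): from S->P we get {λ, c, e}; from S->c Q c S we get {c}. So FIRST(S) = {λ, c, e}.
FIRST(Q): from Q->S we get {λ, c, e}; from Q->e e we get {e}; from Q->λ we get {λ}. So FIRST(Q) = {λ, c, e}.
FIRST(P'): from P'->S e we get {c, e}; from P'->λ we get {λ}. So FIRST(P') = {λ, c, e}.

{λ, c, e}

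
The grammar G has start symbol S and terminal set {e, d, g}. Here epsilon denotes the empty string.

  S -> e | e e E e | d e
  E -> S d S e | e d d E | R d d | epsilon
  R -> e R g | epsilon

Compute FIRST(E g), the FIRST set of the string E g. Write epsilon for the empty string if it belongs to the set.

{d, e, g}

FIRST(S): from S->e we get {e}; from S->e e E e we get {e}; from S->d e we get {d}. So FIRST(S) = {d, e}.
FIRST(R): from R->e R g we get {e}; from R->epsilon we get {epsilon}. So FIRST(R) = {epsilon, e}.
FIRST(E): from E->S d S e we get {d, e}; from E->e d d E we get {e}; from E->R d d we get {d, e}; from E->epsilon we get {epsilon}. So FIRST(E) = {epsilon, d, e}.
FIRST(E g): take FIRST of each symbol in turn, carrying on past any symbol whose FIRST contains epsilon; result {d, e, g}.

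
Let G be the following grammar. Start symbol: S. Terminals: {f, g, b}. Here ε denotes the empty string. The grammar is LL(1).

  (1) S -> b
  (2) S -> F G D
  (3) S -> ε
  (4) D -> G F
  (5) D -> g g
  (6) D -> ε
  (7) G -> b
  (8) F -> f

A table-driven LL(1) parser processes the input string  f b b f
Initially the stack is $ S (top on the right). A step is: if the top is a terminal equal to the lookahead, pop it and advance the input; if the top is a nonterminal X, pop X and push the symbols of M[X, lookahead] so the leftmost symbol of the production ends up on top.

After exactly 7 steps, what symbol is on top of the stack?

b

     Stack    Input      Action
  1  $ S      f b b f $  expand S -> F G D
  2  $ D G F  f b b f $  expand F -> f
  3  $ D G f  f b b f $  match f
  4  $ D G    b b f $    expand G -> b
  5  $ D b    b b f $    match b
  6  $ D      b f $      expand D -> G F
  7  $ F G    b f $      expand G -> b
Stack after step 7: $ F b (top = b).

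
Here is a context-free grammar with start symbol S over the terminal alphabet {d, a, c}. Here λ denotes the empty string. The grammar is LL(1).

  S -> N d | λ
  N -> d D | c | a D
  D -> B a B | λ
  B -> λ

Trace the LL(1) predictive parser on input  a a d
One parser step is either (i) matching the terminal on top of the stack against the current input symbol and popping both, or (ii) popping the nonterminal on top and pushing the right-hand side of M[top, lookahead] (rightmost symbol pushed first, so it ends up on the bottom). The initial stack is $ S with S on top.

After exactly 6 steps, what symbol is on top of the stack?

B

step 1: stack=$ S  input=a a d $  — expand S -> N d
step 2: stack=$ d N  input=a a d $  — expand N -> a D
step 3: stack=$ d D a  input=a a d $  — match a
step 4: stack=$ d D  input=a d $  — expand D -> B a B
step 5: stack=$ d B a B  input=a d $  — expand B -> λ
step 6: stack=$ d B a  input=a d $  — match a
Stack after step 6: $ d B (top = B).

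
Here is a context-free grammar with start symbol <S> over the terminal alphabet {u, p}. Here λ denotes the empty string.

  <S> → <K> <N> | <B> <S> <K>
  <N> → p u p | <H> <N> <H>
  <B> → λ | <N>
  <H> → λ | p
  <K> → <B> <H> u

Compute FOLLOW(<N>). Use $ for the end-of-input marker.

FIRST(<H>) = {λ, p}
FIRST(<N>) = {p}  (via <H> <N> <H>)
FIRST(<B>) = {λ, p}  (via <N>)
FIRST(<K>) = {p, u}  (via <B> <H> u)
FIRST(<S>) = {p, u}  (via <K> <N>, <B> <S> <K>)
FOLLOW(<S>) includes $ since <S> is the start symbol.
FOLLOW(<S>): in <S>→<B> <S> <K>, <S> is followed by <K> with FIRST {p, u}. Thus FOLLOW(<S>) = {$, p, u}.
FOLLOW(<B>): in <S>→<B> <S> <K>, <B> is followed by <S> <K> with FIRST {p, u}; in <K>→<B> <H> u, <B> is followed by <H> u with FIRST {p, u}. Thus FOLLOW(<B>) = {p, u}.
FOLLOW(<N>): in <S>→<K> <N>, the suffix after <N> is empty, so FOLLOW(<N>) ⊇ FOLLOW(<S>) = {$, p, u}; in <N>→<H> <N> <H>, <N> is followed by <H> with FIRST {λ, p}; in <N>→<H> <N> <H>, the suffix after <N> is nullable (adds nothing new); in <B>→<N>, the suffix after <N> is empty, so FOLLOW(<N>) ⊇ FOLLOW(<B>) = {p, u}. Thus FOLLOW(<N>) = {$, p, u}.
FOLLOW(<H>): in <N>→<H> <N> <H> (occurrence 1), <H> is followed by <N> <H> with FIRST {p}; in <N>→<H> <N> <H> (occurrence 2), the suffix after <H> is empty, so FOLLOW(<H>) ⊇ FOLLOW(<N>) = {$, p, u}; in <K>→<B> <H> u, <H> is followed by u with FIRST {u}. Thus FOLLOW(<H>) = {$, p, u}.
FOLLOW(<K>): in <S>→<K> <N>, <K> is followed by <N> with FIRST {p}; in <S>→<B> <S> <K>, the suffix after <K> is empty, so FOLLOW(<K>) ⊇ FOLLOW(<S>) = {$, p, u}. Thus FOLLOW(<K>) = {$, p, u}.

{$, p, u}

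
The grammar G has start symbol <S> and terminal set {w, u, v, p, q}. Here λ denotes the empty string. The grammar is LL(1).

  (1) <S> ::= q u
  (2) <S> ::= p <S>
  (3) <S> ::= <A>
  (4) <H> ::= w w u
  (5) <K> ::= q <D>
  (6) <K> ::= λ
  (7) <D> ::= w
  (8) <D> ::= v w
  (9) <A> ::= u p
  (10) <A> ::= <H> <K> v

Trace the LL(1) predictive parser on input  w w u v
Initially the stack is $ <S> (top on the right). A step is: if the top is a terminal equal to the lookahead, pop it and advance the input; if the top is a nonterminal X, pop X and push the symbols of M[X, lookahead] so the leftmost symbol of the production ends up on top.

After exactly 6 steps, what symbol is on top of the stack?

     Stack          Input      Action
  1  $ <S>          w w u v $  expand <S> ::= <A>
  2  $ <A>          w w u v $  expand <A> ::= <H> <K> v
  3  $ v <K> <H>    w w u v $  expand <H> ::= w w u
  4  $ v <K> u w w  w w u v $  match w
  5  $ v <K> u w    w u v $    match w
  6  $ v <K> u      u v $      match u
Stack after step 6: $ v <K> (top = <K>).

<K>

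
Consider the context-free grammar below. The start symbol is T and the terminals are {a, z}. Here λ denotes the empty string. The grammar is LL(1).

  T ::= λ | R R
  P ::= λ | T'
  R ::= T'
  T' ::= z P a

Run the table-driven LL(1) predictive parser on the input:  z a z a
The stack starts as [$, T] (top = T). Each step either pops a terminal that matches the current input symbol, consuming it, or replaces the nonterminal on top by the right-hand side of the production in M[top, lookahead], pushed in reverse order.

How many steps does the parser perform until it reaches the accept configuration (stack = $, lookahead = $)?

step 1: stack=$ T  input=z a z a $  — expand T ::= R R
step 2: stack=$ R R  input=z a z a $  — expand R ::= T'
step 3: stack=$ R T'  input=z a z a $  — expand T' ::= z P a
step 4: stack=$ R a P z  input=z a z a $  — match z
step 5: stack=$ R a P  input=a z a $  — expand P ::= λ
step 6: stack=$ R a  input=a z a $  — match a
step 7: stack=$ R  input=z a $  — expand R ::= T'
step 8: stack=$ T'  input=z a $  — expand T' ::= z P a
step 9: stack=$ a P z  input=z a $  — match z
step 10: stack=$ a P  input=a $  — expand P ::= λ
step 11: stack=$ a  input=a $  — match a
Accept reached after 11 steps.

11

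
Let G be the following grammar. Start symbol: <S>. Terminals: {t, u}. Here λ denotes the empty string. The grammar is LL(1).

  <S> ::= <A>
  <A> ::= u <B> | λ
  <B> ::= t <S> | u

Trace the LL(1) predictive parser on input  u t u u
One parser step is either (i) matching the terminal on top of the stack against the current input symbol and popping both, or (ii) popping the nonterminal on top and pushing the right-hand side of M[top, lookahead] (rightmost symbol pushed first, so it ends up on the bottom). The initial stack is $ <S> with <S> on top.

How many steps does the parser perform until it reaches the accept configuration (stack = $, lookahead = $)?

step 1: stack=$ <S>  input=u t u u $  — expand <S> ::= <A>
step 2: stack=$ <A>  input=u t u u $  — expand <A> ::= u <B>
step 3: stack=$ <B> u  input=u t u u $  — match u
step 4: stack=$ <B>  input=t u u $  — expand <B> ::= t <S>
step 5: stack=$ <S> t  input=t u u $  — match t
step 6: stack=$ <S>  input=u u $  — expand <S> ::= <A>
step 7: stack=$ <A>  input=u u $  — expand <A> ::= u <B>
step 8: stack=$ <B> u  input=u u $  — match u
step 9: stack=$ <B>  input=u $  — expand <B> ::= u
step 10: stack=$ u  input=u $  — match u
Accept reached after 10 steps.

10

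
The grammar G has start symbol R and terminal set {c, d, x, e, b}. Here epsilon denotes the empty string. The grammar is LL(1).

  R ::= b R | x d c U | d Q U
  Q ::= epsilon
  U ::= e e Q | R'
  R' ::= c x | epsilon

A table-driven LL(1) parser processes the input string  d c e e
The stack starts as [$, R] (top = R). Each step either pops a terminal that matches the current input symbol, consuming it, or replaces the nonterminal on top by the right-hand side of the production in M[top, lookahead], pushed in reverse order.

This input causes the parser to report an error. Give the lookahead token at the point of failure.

e

     Stack    Input      Action
  1  $ R      d c e e $  expand R ::= d Q U
  2  $ U Q d  d c e e $  match d
  3  $ U Q    c e e $    expand Q ::= epsilon
  4  $ U      c e e $    expand U ::= R'
  5  $ R'     c e e $    expand R' ::= c x
  6  $ x c    c e e $    match c
  7  $ x      e e $      error: top is terminal x but lookahead is e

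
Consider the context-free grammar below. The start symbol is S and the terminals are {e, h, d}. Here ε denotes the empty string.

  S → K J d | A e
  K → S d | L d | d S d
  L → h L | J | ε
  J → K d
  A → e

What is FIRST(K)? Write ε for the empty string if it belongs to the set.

FIRST(A) = {e}
FIRST(S) = {d, e, h}  (via K J d, A e)
FIRST(K) = {d, e, h}  (via S d, L d)
FIRST(J) = {d, e, h}  (via K d)
FIRST(L) = {ε, d, e, h}  (via J)

{d, e, h}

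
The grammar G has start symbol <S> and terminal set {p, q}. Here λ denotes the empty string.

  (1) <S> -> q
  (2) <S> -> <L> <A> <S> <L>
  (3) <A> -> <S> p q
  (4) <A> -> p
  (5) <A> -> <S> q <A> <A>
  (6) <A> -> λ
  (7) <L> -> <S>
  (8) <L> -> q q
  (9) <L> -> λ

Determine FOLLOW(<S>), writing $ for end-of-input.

FIRST(<S>): from <S>->q we get {q}; from <S>-><L> <A> <S> <L> we get {p, q}. So FIRST(<S>) = {p, q}.
FIRST(<A>): from <A>-><S> p q we get {p, q}; from <A>->p we get {p}; from <A>-><S> q <A> <A> we get {p, q}; from <A>->λ we get {λ}. So FIRST(<A>) = {λ, p, q}.
FIRST(<L>): from <L>-><S> we get {p, q}; from <L>->q q we get {q}; from <L>->λ we get {λ}. So FIRST(<L>) = {λ, p, q}.
FOLLOW(<S>) includes $ since <S> is the start symbol.
FOLLOW(<A>): in <S>-><L> <A> <S> <L>, <A> is followed by <S> <L> with FIRST {p, q}; in <A>-><S> q <A> <A> (occurrence 1), <A> is followed by <A> with FIRST {λ, p, q}; in <A>-><S> q <A> <A> (occurrence 1), the suffix after <A> is nullable (adds nothing new); in <A>-><S> q <A> <A> (occurrence 2), the suffix after <A> is empty (adds nothing new). Thus FOLLOW(<A>) = {p, q}.
FOLLOW(<S>): in <S>-><L> <A> <S> <L>, <S> is followed by <L> with FIRST {λ, p, q}; in <S>-><L> <A> <S> <L>, the suffix after <S> is nullable (adds nothing new); in <A>-><S> p q, <S> is followed by p q with FIRST {p}; in <A>-><S> q <A> <A>, <S> is followed by q <A> <A> with FIRST {q}; in <L>-><S>, the suffix after <S> is empty, so FOLLOW(<S>) ⊇ FOLLOW(<L>) = {$, p, q}. Thus FOLLOW(<S>) = {$, p, q}.
FOLLOW(<L>): in <S>-><L> <A> <S> <L> (occurrence 1), <L> is followed by <A> <S> <L> with FIRST {p, q}; in <S>-><L> <A> <S> <L> (occurrence 2), the suffix after <L> is empty, so FOLLOW(<L>) ⊇ FOLLOW(<S>) = {$, p, q}. Thus FOLLOW(<L>) = {$, p, q}.

{$, p, q}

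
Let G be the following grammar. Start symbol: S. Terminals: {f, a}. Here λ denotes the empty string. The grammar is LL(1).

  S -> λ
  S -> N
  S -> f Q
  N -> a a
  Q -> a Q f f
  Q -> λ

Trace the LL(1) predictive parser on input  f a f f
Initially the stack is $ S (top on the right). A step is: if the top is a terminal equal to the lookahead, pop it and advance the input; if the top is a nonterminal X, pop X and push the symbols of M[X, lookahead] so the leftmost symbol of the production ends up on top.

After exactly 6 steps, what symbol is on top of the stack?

f

     Stack      Input      Action
  1  $ S        f a f f $  expand S -> f Q
  2  $ Q f      f a f f $  match f
  3  $ Q        a f f $    expand Q -> a Q f f
  4  $ f f Q a  a f f $    match a
  5  $ f f Q    f f $      expand Q -> λ
  6  $ f f      f f $      match f
Stack after step 6: $ f (top = f).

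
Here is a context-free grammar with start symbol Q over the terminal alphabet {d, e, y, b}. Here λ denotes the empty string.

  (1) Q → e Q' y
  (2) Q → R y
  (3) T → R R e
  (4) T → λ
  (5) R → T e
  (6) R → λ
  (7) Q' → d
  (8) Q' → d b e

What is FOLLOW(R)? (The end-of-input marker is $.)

{e, y}

FIRST(Q') = {d}
FIRST(Q) = {e, y}  (via R y)
FIRST(T) = {λ, e}  (via R R e)
FIRST(R) = {λ, e}  (via T e)
FOLLOW(Q) includes $ since Q is the start symbol.
FOLLOW(Q): Q appears on no right-hand side. Thus FOLLOW(Q) = {$}.
FOLLOW(T): in R→T e, T is followed by e with FIRST {e}. Thus FOLLOW(T) = {e}.
FOLLOW(R): in Q→R y, R is followed by y with FIRST {y}; in T→R R e (occurrence 1), R is followed by R e with FIRST {e}; in T→R R e (occurrence 2), R is followed by e with FIRST {e}. Thus FOLLOW(R) = {e, y}.
FOLLOW(Q'): in Q→e Q' y, Q' is followed by y with FIRST {y}. Thus FOLLOW(Q') = {y}.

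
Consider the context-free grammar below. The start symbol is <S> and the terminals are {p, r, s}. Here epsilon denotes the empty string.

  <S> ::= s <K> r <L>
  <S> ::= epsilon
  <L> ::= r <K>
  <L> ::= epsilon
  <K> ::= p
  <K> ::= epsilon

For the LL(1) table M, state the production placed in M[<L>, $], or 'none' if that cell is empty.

<L> ::= epsilon

FIRST(<S>) = {epsilon, s}
FIRST(<L>) = {epsilon, r}
FIRST(<K>) = {epsilon, p}
FOLLOW(<S>) includes $ since <S> is the start symbol.
FOLLOW(<S>): <S> appears on no right-hand side. Thus FOLLOW(<S>) = {$}.
FOLLOW(<L>): in <S>::=s <K> r <L>, the suffix after <L> is empty, so FOLLOW(<L>) ⊇ FOLLOW(<S>) = {$}. Thus FOLLOW(<L>) = {$}.
For <L> ::= r <K>: FIRST(r <K>) = {r}, so it goes in M[<L>, t] for t ∈ {r}.
For <L> ::= epsilon: FIRST(epsilon) = {epsilon}, so it goes in M[<L>, t] for t ∈ {}; since epsilon ∈ FIRST, also for every t ∈ FOLLOW(<L>) = {$}.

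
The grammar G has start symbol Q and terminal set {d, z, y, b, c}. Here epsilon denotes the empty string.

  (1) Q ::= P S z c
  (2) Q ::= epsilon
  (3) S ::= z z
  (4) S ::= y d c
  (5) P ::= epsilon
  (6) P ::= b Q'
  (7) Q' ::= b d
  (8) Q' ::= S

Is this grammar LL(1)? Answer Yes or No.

FIRST(Q) = {epsilon, b, y, z}
FIRST(S) = {y, z}
FIRST(P) = {epsilon, b}
FIRST(Q') = {b, y, z}
FOLLOW(Q) = {$}
FOLLOW(S) = {y, z}
FOLLOW(P) = {y, z}
FOLLOW(Q') = {y, z}
Each cell of M receives at most one production.

Yes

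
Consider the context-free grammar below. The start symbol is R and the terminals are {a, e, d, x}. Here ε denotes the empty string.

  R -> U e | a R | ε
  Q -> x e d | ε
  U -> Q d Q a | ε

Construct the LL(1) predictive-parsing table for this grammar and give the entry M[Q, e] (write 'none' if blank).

none

FIRST(Q): from Q->x e d we get {x}; from Q->ε we get {ε}. So FIRST(Q) = {ε, x}.
FIRST(U): from U->Q d Q a we get {d, x}; from U->ε we get {ε}. So FIRST(U) = {ε, d, x}.
FIRST(R): from R->U e we get {d, e, x}; from R->a R we get {a}; from R->ε we get {ε}. So FIRST(R) = {ε, a, d, e, x}.
FOLLOW(R) includes $ since R is the start symbol.
FOLLOW(Q): in U->Q d Q a (occurrence 1), Q is followed by d Q a with FIRST {d}; in U->Q d Q a (occurrence 2), Q is followed by a with FIRST {a}. Thus FOLLOW(Q) = {a, d}.
For Q -> x e d: FIRST(x e d) = {x}, so it goes in M[Q, t] for t ∈ {x}.
For Q -> ε: FIRST(ε) = {ε}, so it goes in M[Q, t] for t ∈ {}; since ε ∈ FIRST, also for every t ∈ FOLLOW(Q) = {a, d}.
None of these place a production in M[Q, e].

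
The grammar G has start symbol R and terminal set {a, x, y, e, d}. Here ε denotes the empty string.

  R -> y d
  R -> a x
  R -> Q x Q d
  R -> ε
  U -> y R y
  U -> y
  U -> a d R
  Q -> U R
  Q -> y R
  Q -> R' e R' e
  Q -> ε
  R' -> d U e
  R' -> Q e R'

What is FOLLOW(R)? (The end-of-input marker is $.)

{$, a, d, e, x, y}

FIRST(U) = {a, y}
FIRST(R) = {ε, a, d, e, x, y}  (via Q x Q d)
FIRST(Q) = {ε, a, d, e, y}  (via U R, R' e R' e)
FIRST(R') = {a, d, e, y}  (via Q e R')
FOLLOW(R) includes $ since R is the start symbol.
FOLLOW(Q): in R->Q x Q d (occurrence 1), Q is followed by x Q d with FIRST {x}; in R->Q x Q d (occurrence 2), Q is followed by d with FIRST {d}; in R'->Q e R', Q is followed by e R' with FIRST {e}. Thus FOLLOW(Q) = {d, e, x}.
FOLLOW(U): in Q->U R, U is followed by R with FIRST {ε, a, d, e, x, y}; in Q->U R, the suffix after U is nullable, so FOLLOW(U) ⊇ FOLLOW(Q) = {d, e, x}; in R'->d U e, U is followed by e with FIRST {e}. Thus FOLLOW(U) = {a, d, e, x, y}.
FOLLOW(R): in U->y R y, R is followed by y with FIRST {y}; in U->a d R, the suffix after R is empty, so FOLLOW(R) ⊇ FOLLOW(U) = {a, d, e, x, y}; in Q->U R, the suffix after R is empty, so FOLLOW(R) ⊇ FOLLOW(Q) = {d, e, x}; in Q->y R, the suffix after R is empty, so FOLLOW(R) ⊇ FOLLOW(Q) = {d, e, x}. Thus FOLLOW(R) = {$, a, d, e, x, y}.
FOLLOW(R'): in Q->R' e R' e (occurrence 1), R' is followed by e R' e with FIRST {e}; in Q->R' e R' e (occurrence 2), R' is followed by e with FIRST {e}; in R'->Q e R', the suffix after R' is empty (adds nothing new). Thus FOLLOW(R') = {e}.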